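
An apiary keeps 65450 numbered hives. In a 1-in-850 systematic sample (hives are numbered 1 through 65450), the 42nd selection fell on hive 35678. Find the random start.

828

k = 850
r = 35678 − (42−1)×850 = 35678 − 34850 = 828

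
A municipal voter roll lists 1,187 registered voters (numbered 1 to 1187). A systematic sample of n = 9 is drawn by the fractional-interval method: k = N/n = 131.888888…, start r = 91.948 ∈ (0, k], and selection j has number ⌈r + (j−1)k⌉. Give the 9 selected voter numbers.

j=1: r + 0k = 91.948 → ⌈·⌉ = 92
j=2: r + 1k = 223.836888… → ⌈·⌉ = 224
j=3: r + 2k = 355.725777… → ⌈·⌉ = 356
j=4: r + 3k = 487.614666… → ⌈·⌉ = 488
j=5: r + 4k = 619.503555… → ⌈·⌉ = 620
j=6: r + 5k = 751.392444… → ⌈·⌉ = 752
j=7: r + 6k = 883.281333… → ⌈·⌉ = 884
j=8: r + 7k = 1015.170222… → ⌈·⌉ = 1016
j=9: r + 8k = 1147.059111… → ⌈·⌉ = 1148

92, 224, 356, 488, 620, 752, 884, 1016, 1148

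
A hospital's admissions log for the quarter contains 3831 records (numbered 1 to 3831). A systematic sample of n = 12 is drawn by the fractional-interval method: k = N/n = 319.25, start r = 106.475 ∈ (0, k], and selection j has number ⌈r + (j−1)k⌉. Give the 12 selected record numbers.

107, 426, 745, 1065, 1384, 1703, 2022, 2342, 2661, 2980, 3299, 3619

j=1: r + 0k = 106.475 → ⌈·⌉ = 107
j=2: r + 1k = 425.725 → ⌈·⌉ = 426
j=3: r + 2k = 744.975 → ⌈·⌉ = 745
j=4: r + 3k = 1064.225 → ⌈·⌉ = 1065
j=5: r + 4k = 1383.475 → ⌈·⌉ = 1384
j=6: r + 5k = 1702.725 → ⌈·⌉ = 1703
j=7: r + 6k = 2021.975 → ⌈·⌉ = 2022
j=8: r + 7k = 2341.225 → ⌈·⌉ = 2342
j=9: r + 8k = 2660.475 → ⌈·⌉ = 2661
j=10: r + 9k = 2979.725 → ⌈·⌉ = 2980
j=11: r + 10k = 3298.975 → ⌈·⌉ = 3299
j=12: r + 11k = 3618.225 → ⌈·⌉ = 3619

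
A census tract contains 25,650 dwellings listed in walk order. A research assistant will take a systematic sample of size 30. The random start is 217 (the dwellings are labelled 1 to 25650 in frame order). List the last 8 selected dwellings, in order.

19027, 19882, 20737, 21592, 22447, 23302, 24157, 25012

k = N/n = 25650/30 = 855
23rd selection = 217 + 22×855 = 19027
24th: 19027 + 855 = 19882
25th: 19882 + 855 = 20737
26th: 20737 + 855 = 21592
27th: 21592 + 855 = 22447
28th: 22447 + 855 = 23302
29th: 23302 + 855 = 24157
30th: 24157 + 855 = 25012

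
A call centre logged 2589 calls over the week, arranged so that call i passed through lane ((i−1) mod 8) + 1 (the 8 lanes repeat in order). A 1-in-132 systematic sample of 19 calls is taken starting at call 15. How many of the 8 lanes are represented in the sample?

Consecutive selections differ by k = 132, so their lane numbers differ by 132 mod 8 = 4.
gcd(132, 8) = 4, so the sample visits 8/4 = 2 distinct residues mod 8.
Start 15 is lane 7; the lanes hit are 3, 7.

2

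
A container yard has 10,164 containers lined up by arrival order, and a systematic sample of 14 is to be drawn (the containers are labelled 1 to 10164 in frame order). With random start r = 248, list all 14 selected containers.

k = N/n = 10164/14 = 726
container 1: 248
container 2: 248 + 726 = 974
container 3: 974 + 726 = 1700
container 4: 1700 + 726 = 2426
container 5: 2426 + 726 = 3152
container 6: 3152 + 726 = 3878
container 7: 3878 + 726 = 4604
container 8: 4604 + 726 = 5330
container 9: 5330 + 726 = 6056
container 10: 6056 + 726 = 6782
container 11: 6782 + 726 = 7508
container 12: 7508 + 726 = 8234
container 13: 8234 + 726 = 8960
container 14: 8960 + 726 = 9686

248, 974, 1700, 2426, 3152, 3878, 4604, 5330, 6056, 6782, 7508, 8234, 8960, 9686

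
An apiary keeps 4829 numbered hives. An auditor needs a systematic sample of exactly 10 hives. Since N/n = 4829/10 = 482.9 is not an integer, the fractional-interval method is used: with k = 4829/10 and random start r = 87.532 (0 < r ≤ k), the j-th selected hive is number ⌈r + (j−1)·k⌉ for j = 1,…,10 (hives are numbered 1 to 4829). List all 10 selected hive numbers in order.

88, 571, 1054, 1537, 2020, 2503, 2985, 3468, 3951, 4434

j=1: r + 0k = 87.532 → ⌈·⌉ = 88
j=2: r + 1k = 570.432 → ⌈·⌉ = 571
j=3: r + 2k = 1053.332 → ⌈·⌉ = 1054
j=4: r + 3k = 1536.232 → ⌈·⌉ = 1537
j=5: r + 4k = 2019.132 → ⌈·⌉ = 2020
j=6: r + 5k = 2502.032 → ⌈·⌉ = 2503
j=7: r + 6k = 2984.932 → ⌈·⌉ = 2985
j=8: r + 7k = 3467.832 → ⌈·⌉ = 3468
j=9: r + 8k = 3950.732 → ⌈·⌉ = 3951
j=10: r + 9k = 4433.632 → ⌈·⌉ = 4434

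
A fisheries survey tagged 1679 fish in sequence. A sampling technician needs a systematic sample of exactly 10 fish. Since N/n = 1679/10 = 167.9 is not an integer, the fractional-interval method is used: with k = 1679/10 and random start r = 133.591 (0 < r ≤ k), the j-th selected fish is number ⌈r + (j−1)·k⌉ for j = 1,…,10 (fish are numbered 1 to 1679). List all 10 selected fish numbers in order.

j=1: r + 0k = 133.591 → ⌈·⌉ = 134
j=2: r + 1k = 301.491 → ⌈·⌉ = 302
j=3: r + 2k = 469.391 → ⌈·⌉ = 470
j=4: r + 3k = 637.291 → ⌈·⌉ = 638
j=5: r + 4k = 805.191 → ⌈·⌉ = 806
j=6: r + 5k = 973.091 → ⌈·⌉ = 974
j=7: r + 6k = 1140.991 → ⌈·⌉ = 1141
j=8: r + 7k = 1308.891 → ⌈·⌉ = 1309
j=9: r + 8k = 1476.791 → ⌈·⌉ = 1477
j=10: r + 9k = 1644.691 → ⌈·⌉ = 1645

134, 302, 470, 638, 806, 974, 1141, 1309, 1477, 1645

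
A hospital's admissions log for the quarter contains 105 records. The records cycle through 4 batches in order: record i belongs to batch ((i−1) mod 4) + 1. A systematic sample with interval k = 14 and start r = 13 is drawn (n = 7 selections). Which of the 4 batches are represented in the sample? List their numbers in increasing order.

1, 3

Consecutive selections differ by k = 14, so their batch numbers differ by 14 mod 4 = 2.
gcd(14, 4) = 2, so the sample visits 4/2 = 2 distinct residues mod 4.
Start 13 is batch 1; the batches hit are 1, 3.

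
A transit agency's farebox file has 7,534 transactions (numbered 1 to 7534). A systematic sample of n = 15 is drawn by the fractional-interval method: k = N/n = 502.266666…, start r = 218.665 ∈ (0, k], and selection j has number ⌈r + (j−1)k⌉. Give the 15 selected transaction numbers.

219, 721, 1224, 1726, 2228, 2730, 3233, 3735, 4237, 4740, 5242, 5744, 6246, 6749, 7251

j=1: r + 0k = 218.665 → ⌈·⌉ = 219
j=2: r + 1k = 720.931666… → ⌈·⌉ = 721
j=3: r + 2k = 1223.198333… → ⌈·⌉ = 1224
j=4: r + 3k = 1725.465 → ⌈·⌉ = 1726
j=5: r + 4k = 2227.731666… → ⌈·⌉ = 2228
j=6: r + 5k = 2729.998333… → ⌈·⌉ = 2730
j=7: r + 6k = 3232.265 → ⌈·⌉ = 3233
j=8: r + 7k = 3734.531666… → ⌈·⌉ = 3735
j=9: r + 8k = 4236.798333… → ⌈·⌉ = 4237
j=10: r + 9k = 4739.065 → ⌈·⌉ = 4740
j=11: r + 10k = 5241.331666… → ⌈·⌉ = 5242
j=12: r + 11k = 5743.598333… → ⌈·⌉ = 5744
j=13: r + 12k = 6245.865 → ⌈·⌉ = 6246
j=14: r + 13k = 6748.131666… → ⌈·⌉ = 6749
j=15: r + 14k = 7250.398333… → ⌈·⌉ = 7251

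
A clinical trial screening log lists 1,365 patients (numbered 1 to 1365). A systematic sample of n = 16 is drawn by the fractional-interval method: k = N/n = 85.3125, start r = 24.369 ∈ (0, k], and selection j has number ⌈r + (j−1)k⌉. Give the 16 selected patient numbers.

25, 110, 195, 281, 366, 451, 537, 622, 707, 793, 878, 963, 1049, 1134, 1219, 1305

j=1: r + 0k = 24.369 → ⌈·⌉ = 25
j=2: r + 1k = 109.6815 → ⌈·⌉ = 110
j=3: r + 2k = 194.994 → ⌈·⌉ = 195
j=4: r + 3k = 280.3065 → ⌈·⌉ = 281
j=5: r + 4k = 365.619 → ⌈·⌉ = 366
j=6: r + 5k = 450.9315 → ⌈·⌉ = 451
j=7: r + 6k = 536.244 → ⌈·⌉ = 537
j=8: r + 7k = 621.5565 → ⌈·⌉ = 622
j=9: r + 8k = 706.869 → ⌈·⌉ = 707
j=10: r + 9k = 792.1815 → ⌈·⌉ = 793
j=11: r + 10k = 877.494 → ⌈·⌉ = 878
j=12: r + 11k = 962.8065 → ⌈·⌉ = 963
j=13: r + 12k = 1048.119 → ⌈·⌉ = 1049
j=14: r + 13k = 1133.4315 → ⌈·⌉ = 1134
j=15: r + 14k = 1218.744 → ⌈·⌉ = 1219
j=16: r + 15k = 1304.0565 → ⌈·⌉ = 1305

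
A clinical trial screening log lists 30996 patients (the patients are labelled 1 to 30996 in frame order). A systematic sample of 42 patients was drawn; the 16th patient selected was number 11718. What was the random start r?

648

k = 30996/42 = 738
r = 11718 − (16−1)×738 = 11718 − 11070 = 648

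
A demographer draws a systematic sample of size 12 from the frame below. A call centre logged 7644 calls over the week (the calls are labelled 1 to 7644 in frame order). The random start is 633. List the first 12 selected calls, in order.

633, 1270, 1907, 2544, 3181, 3818, 4455, 5092, 5729, 6366, 7003, 7640

k = N/n = 7644/12 = 637
call 1: 633
call 2: 633 + 637 = 1270
call 3: 1270 + 637 = 1907
call 4: 1907 + 637 = 2544
call 5: 2544 + 637 = 3181
call 6: 3181 + 637 = 3818
call 7: 3818 + 637 = 4455
call 8: 4455 + 637 = 5092
call 9: 5092 + 637 = 5729
call 10: 5729 + 637 = 6366
call 11: 6366 + 637 = 7003
call 12: 7003 + 637 = 7640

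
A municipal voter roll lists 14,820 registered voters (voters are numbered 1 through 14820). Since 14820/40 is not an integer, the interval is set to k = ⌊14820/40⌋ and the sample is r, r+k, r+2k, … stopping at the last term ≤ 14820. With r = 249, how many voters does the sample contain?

40

k = ⌊14820/40⌋ = 370
Achieved size = ⌊(14820 − 249)/370⌋ + 1 = ⌊14571/370⌋ + 1 = 39 + 1 = 40
(last selection: 249 + 39×370 = 14679 ≤ 14820; next would be 15049 > 14820)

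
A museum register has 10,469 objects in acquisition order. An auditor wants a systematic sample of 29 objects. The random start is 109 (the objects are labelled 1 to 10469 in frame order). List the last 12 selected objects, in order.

6246, 6607, 6968, 7329, 7690, 8051, 8412, 8773, 9134, 9495, 9856, 10217

k = N/n = 10469/29 = 361
18th selection = 109 + 17×361 = 6246
19th: 6246 + 361 = 6607
20th: 6607 + 361 = 6968
21st: 6968 + 361 = 7329
22nd: 7329 + 361 = 7690
23rd: 7690 + 361 = 8051
24th: 8051 + 361 = 8412
25th: 8412 + 361 = 8773
26th: 8773 + 361 = 9134
27th: 9134 + 361 = 9495
28th: 9495 + 361 = 9856
29th: 9856 + 361 = 10217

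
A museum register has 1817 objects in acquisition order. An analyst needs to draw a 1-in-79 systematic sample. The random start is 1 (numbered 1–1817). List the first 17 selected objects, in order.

object 1: 1
object 2: 1 + 79 = 80
object 3: 80 + 79 = 159
object 4: 159 + 79 = 238
object 5: 238 + 79 = 317
object 6: 317 + 79 = 396
object 7: 396 + 79 = 475
object 8: 475 + 79 = 554
object 9: 554 + 79 = 633
object 10: 633 + 79 = 712
object 11: 712 + 79 = 791
object 12: 791 + 79 = 870
object 13: 870 + 79 = 949
object 14: 949 + 79 = 1028
object 15: 1028 + 79 = 1107
object 16: 1107 + 79 = 1186
object 17: 1186 + 79 = 1265

1, 80, 159, 238, 317, 396, 475, 554, 633, 712, 791, 870, 949, 1028, 1107, 1186, 1265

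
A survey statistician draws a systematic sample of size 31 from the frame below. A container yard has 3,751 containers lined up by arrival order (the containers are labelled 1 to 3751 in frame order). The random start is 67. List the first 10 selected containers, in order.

67, 188, 309, 430, 551, 672, 793, 914, 1035, 1156

k = N/n = 3751/31 = 121
container 1: 67
container 2: 67 + 121 = 188
container 3: 188 + 121 = 309
container 4: 309 + 121 = 430
container 5: 430 + 121 = 551
container 6: 551 + 121 = 672
container 7: 672 + 121 = 793
container 8: 793 + 121 = 914
container 9: 914 + 121 = 1035
container 10: 1035 + 121 = 1156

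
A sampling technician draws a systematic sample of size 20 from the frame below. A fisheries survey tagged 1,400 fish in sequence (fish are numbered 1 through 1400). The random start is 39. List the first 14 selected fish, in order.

k = N/n = 1400/20 = 70
fish 1: 39
fish 2: 39 + 70 = 109
fish 3: 109 + 70 = 179
fish 4: 179 + 70 = 249
fish 5: 249 + 70 = 319
fish 6: 319 + 70 = 389
fish 7: 389 + 70 = 459
fish 8: 459 + 70 = 529
fish 9: 529 + 70 = 599
fish 10: 599 + 70 = 669
fish 11: 669 + 70 = 739
fish 12: 739 + 70 = 809
fish 13: 809 + 70 = 879
fish 14: 879 + 70 = 949

39, 109, 179, 249, 319, 389, 459, 529, 599, 669, 739, 809, 879, 949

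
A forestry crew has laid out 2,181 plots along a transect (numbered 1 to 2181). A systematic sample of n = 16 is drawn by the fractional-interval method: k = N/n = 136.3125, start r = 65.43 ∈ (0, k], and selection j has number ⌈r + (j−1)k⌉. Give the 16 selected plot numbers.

j=1: r + 0k = 65.43 → ⌈·⌉ = 66
j=2: r + 1k = 201.7425 → ⌈·⌉ = 202
j=3: r + 2k = 338.055 → ⌈·⌉ = 339
j=4: r + 3k = 474.3675 → ⌈·⌉ = 475
j=5: r + 4k = 610.68 → ⌈·⌉ = 611
j=6: r + 5k = 746.9925 → ⌈·⌉ = 747
j=7: r + 6k = 883.305 → ⌈·⌉ = 884
j=8: r + 7k = 1019.6175 → ⌈·⌉ = 1020
j=9: r + 8k = 1155.93 → ⌈·⌉ = 1156
j=10: r + 9k = 1292.2425 → ⌈·⌉ = 1293
j=11: r + 10k = 1428.555 → ⌈·⌉ = 1429
j=12: r + 11k = 1564.8675 → ⌈·⌉ = 1565
j=13: r + 12k = 1701.18 → ⌈·⌉ = 1702
j=14: r + 13k = 1837.4925 → ⌈·⌉ = 1838
j=15: r + 14k = 1973.805 → ⌈·⌉ = 1974
j=16: r + 15k = 2110.1175 → ⌈·⌉ = 2111

66, 202, 339, 475, 611, 747, 884, 1020, 1156, 1293, 1429, 1565, 1702, 1838, 1974, 2111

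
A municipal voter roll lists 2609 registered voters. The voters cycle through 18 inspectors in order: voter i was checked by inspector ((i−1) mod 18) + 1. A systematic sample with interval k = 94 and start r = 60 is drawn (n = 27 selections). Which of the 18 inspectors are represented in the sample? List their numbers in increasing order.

Consecutive selections differ by k = 94, so their inspector numbers differ by 94 mod 18 = 4.
gcd(94, 18) = 2, so the sample visits 18/2 = 9 distinct residues mod 18.
Start 60 is inspector 6; the inspectors hit are 2, 4, 6, 8, 10, 12, 14, 16, 18.

2, 4, 6, 8, 10, 12, 14, 16, 18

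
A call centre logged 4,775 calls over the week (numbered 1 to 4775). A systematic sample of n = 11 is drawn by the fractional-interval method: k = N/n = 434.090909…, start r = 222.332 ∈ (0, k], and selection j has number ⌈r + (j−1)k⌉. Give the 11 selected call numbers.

j=1: r + 0k = 222.332 → ⌈·⌉ = 223
j=2: r + 1k = 656.422909… → ⌈·⌉ = 657
j=3: r + 2k = 1090.513818… → ⌈·⌉ = 1091
j=4: r + 3k = 1524.604727… → ⌈·⌉ = 1525
j=5: r + 4k = 1958.695636… → ⌈·⌉ = 1959
j=6: r + 5k = 2392.786545… → ⌈·⌉ = 2393
j=7: r + 6k = 2826.877454… → ⌈·⌉ = 2827
j=8: r + 7k = 3260.968363… → ⌈·⌉ = 3261
j=9: r + 8k = 3695.059272… → ⌈·⌉ = 3696
j=10: r + 9k = 4129.150181… → ⌈·⌉ = 4130
j=11: r + 10k = 4563.241090… → ⌈·⌉ = 4564

223, 657, 1091, 1525, 1959, 2393, 2827, 3261, 3696, 4130, 4564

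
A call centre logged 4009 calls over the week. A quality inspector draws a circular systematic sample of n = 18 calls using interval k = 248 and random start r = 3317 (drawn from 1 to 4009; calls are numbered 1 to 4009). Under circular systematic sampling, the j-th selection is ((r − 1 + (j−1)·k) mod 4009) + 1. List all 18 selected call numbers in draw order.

Selection 1: 3317
Selection 2: 3317 + 248 = 3565
Selection 3: 3565 + 248 = 3813
Selection 4: 3813 + 248 = 4061 → 4061 − 4009 = 52
Selection 5: 52 + 248 = 300
Selection 6: 300 + 248 = 548
Selection 7: 548 + 248 = 796
Selection 8: 796 + 248 = 1044
Selection 9: 1044 + 248 = 1292
Selection 10: 1292 + 248 = 1540
Selection 11: 1540 + 248 = 1788
Selection 12: 1788 + 248 = 2036
Selection 13: 2036 + 248 = 2284
Selection 14: 2284 + 248 = 2532
Selection 15: 2532 + 248 = 2780
Selection 16: 2780 + 248 = 3028
Selection 17: 3028 + 248 = 3276
Selection 18: 3276 + 248 = 3524

3317, 3565, 3813, 52, 300, 548, 796, 1044, 1292, 1540, 1788, 2036, 2284, 2532, 2780, 3028, 3276, 3524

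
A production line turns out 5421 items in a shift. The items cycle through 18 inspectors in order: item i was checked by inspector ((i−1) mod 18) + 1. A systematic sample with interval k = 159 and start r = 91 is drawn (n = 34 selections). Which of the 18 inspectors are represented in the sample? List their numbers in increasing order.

Consecutive selections differ by k = 159, so their inspector numbers differ by 159 mod 18 = 15.
gcd(159, 18) = 3, so the sample visits 18/3 = 6 distinct residues mod 18.
Start 91 is inspector 1; the inspectors hit are 1, 4, 7, 10, 13, 16.

1, 4, 7, 10, 13, 16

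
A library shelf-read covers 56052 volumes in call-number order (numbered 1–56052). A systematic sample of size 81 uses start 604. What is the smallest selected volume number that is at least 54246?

k = 56052/81 = 692
Steps past start: ⌈(54246 − 604)/692⌉ = ⌈53642/692⌉ = 78
Selected volume: 604 + 78×692 = 54580

54580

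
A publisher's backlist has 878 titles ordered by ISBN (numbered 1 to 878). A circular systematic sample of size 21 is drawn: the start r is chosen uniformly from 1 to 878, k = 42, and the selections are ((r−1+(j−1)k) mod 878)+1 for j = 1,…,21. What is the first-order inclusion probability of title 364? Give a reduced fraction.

For each position j, as r ranges over 1…878 the j-th selection hits every title exactly once, so title 364 is selected for exactly 21 of the 878 starts.
Inclusion probability = 21/878.

21/878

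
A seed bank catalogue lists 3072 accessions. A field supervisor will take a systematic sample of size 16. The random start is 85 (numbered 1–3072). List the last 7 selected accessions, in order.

k = N/n = 3072/16 = 192
10th selection = 85 + 9×192 = 1813
11th: 1813 + 192 = 2005
12th: 2005 + 192 = 2197
13th: 2197 + 192 = 2389
14th: 2389 + 192 = 2581
15th: 2581 + 192 = 2773
16th: 2773 + 192 = 2965

1813, 2005, 2197, 2389, 2581, 2773, 2965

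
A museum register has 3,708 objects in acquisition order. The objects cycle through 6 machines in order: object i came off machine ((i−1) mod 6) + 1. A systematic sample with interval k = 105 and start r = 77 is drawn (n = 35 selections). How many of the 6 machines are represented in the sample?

2

Consecutive selections differ by k = 105, so their machine numbers differ by 105 mod 6 = 3.
gcd(105, 6) = 3, so the sample visits 6/3 = 2 distinct residues mod 6.
Start 77 is machine 5; the machines hit are 2, 5.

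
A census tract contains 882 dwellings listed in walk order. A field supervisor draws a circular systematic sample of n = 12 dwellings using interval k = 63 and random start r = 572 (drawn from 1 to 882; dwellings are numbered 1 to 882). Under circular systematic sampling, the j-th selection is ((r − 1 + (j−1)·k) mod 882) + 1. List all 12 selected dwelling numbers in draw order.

Selection 1: 572
Selection 2: 572 + 63 = 635
Selection 3: 635 + 63 = 698
Selection 4: 698 + 63 = 761
Selection 5: 761 + 63 = 824
Selection 6: 824 + 63 = 887 → 887 − 882 = 5
Selection 7: 5 + 63 = 68
Selection 8: 68 + 63 = 131
Selection 9: 131 + 63 = 194
Selection 10: 194 + 63 = 257
Selection 11: 257 + 63 = 320
Selection 12: 320 + 63 = 383

572, 635, 698, 761, 824, 5, 68, 131, 194, 257, 320, 383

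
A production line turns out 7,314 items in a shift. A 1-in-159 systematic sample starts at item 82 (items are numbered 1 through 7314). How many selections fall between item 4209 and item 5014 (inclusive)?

6

k = 159
First selection ≥ 4209: 82 + ⌈(4209−82)/159⌉·159 = 82 + 26×159 = 4216
Last selection ≤ 5014: 82 + ⌊(5014−82)/159⌋·159 = 82 + 31×159 = 5011
Count = 31 − 26 + 1 = 6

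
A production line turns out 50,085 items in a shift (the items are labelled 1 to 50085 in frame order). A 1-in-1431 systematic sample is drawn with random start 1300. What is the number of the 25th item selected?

k = 1431
25th selection = r + (25−1)·k = 1300 + 24×1431 = 1300 + 34344 = 35644

35644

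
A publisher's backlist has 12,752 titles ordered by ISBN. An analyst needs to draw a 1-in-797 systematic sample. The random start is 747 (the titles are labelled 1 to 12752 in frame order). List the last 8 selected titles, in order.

7123, 7920, 8717, 9514, 10311, 11108, 11905, 12702

9th selection = 747 + 8×797 = 7123
10th: 7123 + 797 = 7920
11th: 7920 + 797 = 8717
12th: 8717 + 797 = 9514
13th: 9514 + 797 = 10311
14th: 10311 + 797 = 11108
15th: 11108 + 797 = 11905
16th: 11905 + 797 = 12702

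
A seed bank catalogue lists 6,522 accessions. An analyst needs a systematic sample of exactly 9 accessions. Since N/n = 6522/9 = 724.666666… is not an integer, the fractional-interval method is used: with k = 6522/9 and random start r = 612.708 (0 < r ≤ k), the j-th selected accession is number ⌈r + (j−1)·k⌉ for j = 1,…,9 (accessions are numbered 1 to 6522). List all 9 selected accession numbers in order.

j=1: r + 0k = 612.708 → ⌈·⌉ = 613
j=2: r + 1k = 1337.374666… → ⌈·⌉ = 1338
j=3: r + 2k = 2062.041333… → ⌈·⌉ = 2063
j=4: r + 3k = 2786.708 → ⌈·⌉ = 2787
j=5: r + 4k = 3511.374666… → ⌈·⌉ = 3512
j=6: r + 5k = 4236.041333… → ⌈·⌉ = 4237
j=7: r + 6k = 4960.708 → ⌈·⌉ = 4961
j=8: r + 7k = 5685.374666… → ⌈·⌉ = 5686
j=9: r + 8k = 6410.041333… → ⌈·⌉ = 6411

613, 1338, 2063, 2787, 3512, 4237, 4961, 5686, 6411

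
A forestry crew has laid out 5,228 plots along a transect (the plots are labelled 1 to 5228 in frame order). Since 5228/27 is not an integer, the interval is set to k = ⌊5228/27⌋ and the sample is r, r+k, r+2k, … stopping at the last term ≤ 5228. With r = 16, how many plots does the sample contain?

28

k = ⌊5228/27⌋ = 193
Achieved size = ⌊(5228 − 16)/193⌋ + 1 = ⌊5212/193⌋ + 1 = 27 + 1 = 28
(last selection: 16 + 27×193 = 5227 ≤ 5228; next would be 5420 > 5228)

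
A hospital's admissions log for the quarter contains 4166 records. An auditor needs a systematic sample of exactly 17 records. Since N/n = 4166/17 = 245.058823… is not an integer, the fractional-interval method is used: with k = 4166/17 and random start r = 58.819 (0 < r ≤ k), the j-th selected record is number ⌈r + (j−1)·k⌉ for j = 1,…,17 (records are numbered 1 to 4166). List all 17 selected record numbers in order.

j=1: r + 0k = 58.819 → ⌈·⌉ = 59
j=2: r + 1k = 303.877823… → ⌈·⌉ = 304
j=3: r + 2k = 548.936647… → ⌈·⌉ = 549
j=4: r + 3k = 793.995470… → ⌈·⌉ = 794
j=5: r + 4k = 1039.054294… → ⌈·⌉ = 1040
j=6: r + 5k = 1284.113117… → ⌈·⌉ = 1285
j=7: r + 6k = 1529.171941… → ⌈·⌉ = 1530
j=8: r + 7k = 1774.230764… → ⌈·⌉ = 1775
j=9: r + 8k = 2019.289588… → ⌈·⌉ = 2020
j=10: r + 9k = 2264.348411… → ⌈·⌉ = 2265
j=11: r + 10k = 2509.407235… → ⌈·⌉ = 2510
j=12: r + 11k = 2754.466058… → ⌈·⌉ = 2755
j=13: r + 12k = 2999.524882… → ⌈·⌉ = 3000
j=14: r + 13k = 3244.583705… → ⌈·⌉ = 3245
j=15: r + 14k = 3489.642529… → ⌈·⌉ = 3490
j=16: r + 15k = 3734.701352… → ⌈·⌉ = 3735
j=17: r + 16k = 3979.760176… → ⌈·⌉ = 3980

59, 304, 549, 794, 1040, 1285, 1530, 1775, 2020, 2265, 2510, 2755, 3000, 3245, 3490, 3735, 3980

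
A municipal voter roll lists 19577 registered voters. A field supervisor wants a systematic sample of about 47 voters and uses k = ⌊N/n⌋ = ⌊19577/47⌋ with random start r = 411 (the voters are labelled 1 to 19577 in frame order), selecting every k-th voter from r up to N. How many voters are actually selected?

47

k = ⌊19577/47⌋ = 416
Achieved size = ⌊(19577 − 411)/416⌋ + 1 = ⌊19166/416⌋ + 1 = 46 + 1 = 47
(last selection: 411 + 46×416 = 19547 ≤ 19577; next would be 19963 > 19577)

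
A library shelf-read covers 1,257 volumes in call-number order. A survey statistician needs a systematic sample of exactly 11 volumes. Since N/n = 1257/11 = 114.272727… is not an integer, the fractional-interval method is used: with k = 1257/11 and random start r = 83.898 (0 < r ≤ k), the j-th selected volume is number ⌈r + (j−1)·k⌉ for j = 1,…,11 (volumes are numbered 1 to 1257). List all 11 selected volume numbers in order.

j=1: r + 0k = 83.898 → ⌈·⌉ = 84
j=2: r + 1k = 198.170727… → ⌈·⌉ = 199
j=3: r + 2k = 312.443454… → ⌈·⌉ = 313
j=4: r + 3k = 426.716181… → ⌈·⌉ = 427
j=5: r + 4k = 540.988909… → ⌈·⌉ = 541
j=6: r + 5k = 655.261636… → ⌈·⌉ = 656
j=7: r + 6k = 769.534363… → ⌈·⌉ = 770
j=8: r + 7k = 883.807090… → ⌈·⌉ = 884
j=9: r + 8k = 998.079818… → ⌈·⌉ = 999
j=10: r + 9k = 1112.352545… → ⌈·⌉ = 1113
j=11: r + 10k = 1226.625272… → ⌈·⌉ = 1227

84, 199, 313, 427, 541, 656, 770, 884, 999, 1113, 1227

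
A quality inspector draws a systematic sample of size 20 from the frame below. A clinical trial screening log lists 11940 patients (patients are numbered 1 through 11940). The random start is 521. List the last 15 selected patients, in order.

k = N/n = 11940/20 = 597
6th selection = 521 + 5×597 = 3506
7th: 3506 + 597 = 4103
8th: 4103 + 597 = 4700
9th: 4700 + 597 = 5297
10th: 5297 + 597 = 5894
11th: 5894 + 597 = 6491
12th: 6491 + 597 = 7088
13th: 7088 + 597 = 7685
14th: 7685 + 597 = 8282
15th: 8282 + 597 = 8879
16th: 8879 + 597 = 9476
17th: 9476 + 597 = 10073
18th: 10073 + 597 = 10670
19th: 10670 + 597 = 11267
20th: 11267 + 597 = 11864

3506, 4103, 4700, 5297, 5894, 6491, 7088, 7685, 8282, 8879, 9476, 10073, 10670, 11267, 11864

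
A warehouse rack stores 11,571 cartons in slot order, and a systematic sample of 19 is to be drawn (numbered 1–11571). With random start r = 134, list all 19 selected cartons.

k = N/n = 11571/19 = 609
carton 1: 134
carton 2: 134 + 609 = 743
carton 3: 743 + 609 = 1352
carton 4: 1352 + 609 = 1961
carton 5: 1961 + 609 = 2570
carton 6: 2570 + 609 = 3179
carton 7: 3179 + 609 = 3788
carton 8: 3788 + 609 = 4397
carton 9: 4397 + 609 = 5006
carton 10: 5006 + 609 = 5615
carton 11: 5615 + 609 = 6224
carton 12: 6224 + 609 = 6833
carton 13: 6833 + 609 = 7442
carton 14: 7442 + 609 = 8051
carton 15: 8051 + 609 = 8660
carton 16: 8660 + 609 = 9269
carton 17: 9269 + 609 = 9878
carton 18: 9878 + 609 = 10487
carton 19: 10487 + 609 = 11096

134, 743, 1352, 1961, 2570, 3179, 3788, 4397, 5006, 5615, 6224, 6833, 7442, 8051, 8660, 9269, 9878, 10487, 11096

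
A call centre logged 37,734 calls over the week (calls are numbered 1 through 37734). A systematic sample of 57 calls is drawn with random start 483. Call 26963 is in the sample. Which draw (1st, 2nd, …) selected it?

41

k = 37734/57 = 662
position = (26963 − 483)/662 + 1 = 26480/662 + 1 = 40 + 1 = 41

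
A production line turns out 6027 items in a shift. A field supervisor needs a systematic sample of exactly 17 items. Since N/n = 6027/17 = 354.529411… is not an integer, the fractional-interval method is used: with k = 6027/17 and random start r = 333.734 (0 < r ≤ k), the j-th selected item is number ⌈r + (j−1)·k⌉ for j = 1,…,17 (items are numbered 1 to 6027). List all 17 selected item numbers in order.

334, 689, 1043, 1398, 1752, 2107, 2461, 2816, 3170, 3525, 3880, 4234, 4589, 4943, 5298, 5652, 6007

j=1: r + 0k = 333.734 → ⌈·⌉ = 334
j=2: r + 1k = 688.263411… → ⌈·⌉ = 689
j=3: r + 2k = 1042.792823… → ⌈·⌉ = 1043
j=4: r + 3k = 1397.322235… → ⌈·⌉ = 1398
j=5: r + 4k = 1751.851647… → ⌈·⌉ = 1752
j=6: r + 5k = 2106.381058… → ⌈·⌉ = 2107
j=7: r + 6k = 2460.910470… → ⌈·⌉ = 2461
j=8: r + 7k = 2815.439882… → ⌈·⌉ = 2816
j=9: r + 8k = 3169.969294… → ⌈·⌉ = 3170
j=10: r + 9k = 3524.498705… → ⌈·⌉ = 3525
j=11: r + 10k = 3879.028117… → ⌈·⌉ = 3880
j=12: r + 11k = 4233.557529… → ⌈·⌉ = 4234
j=13: r + 12k = 4588.086941… → ⌈·⌉ = 4589
j=14: r + 13k = 4942.616352… → ⌈·⌉ = 4943
j=15: r + 14k = 5297.145764… → ⌈·⌉ = 5298
j=16: r + 15k = 5651.675176… → ⌈·⌉ = 5652
j=17: r + 16k = 6006.204588… → ⌈·⌉ = 6007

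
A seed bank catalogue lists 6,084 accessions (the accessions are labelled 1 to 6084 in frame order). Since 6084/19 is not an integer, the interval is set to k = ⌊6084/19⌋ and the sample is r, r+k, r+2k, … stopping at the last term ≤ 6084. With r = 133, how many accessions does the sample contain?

19

k = ⌊6084/19⌋ = 320
Achieved size = ⌊(6084 − 133)/320⌋ + 1 = ⌊5951/320⌋ + 1 = 18 + 1 = 19
(last selection: 133 + 18×320 = 5893 ≤ 6084; next would be 6213 > 6084)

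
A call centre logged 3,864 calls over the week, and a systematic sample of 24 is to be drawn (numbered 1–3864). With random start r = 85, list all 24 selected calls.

85, 246, 407, 568, 729, 890, 1051, 1212, 1373, 1534, 1695, 1856, 2017, 2178, 2339, 2500, 2661, 2822, 2983, 3144, 3305, 3466, 3627, 3788

k = N/n = 3864/24 = 161
call 1: 85
call 2: 85 + 161 = 246
call 3: 246 + 161 = 407
call 4: 407 + 161 = 568
call 5: 568 + 161 = 729
call 6: 729 + 161 = 890
call 7: 890 + 161 = 1051
call 8: 1051 + 161 = 1212
call 9: 1212 + 161 = 1373
call 10: 1373 + 161 = 1534
call 11: 1534 + 161 = 1695
call 12: 1695 + 161 = 1856
call 13: 1856 + 161 = 2017
call 14: 2017 + 161 = 2178
call 15: 2178 + 161 = 2339
call 16: 2339 + 161 = 2500
call 17: 2500 + 161 = 2661
call 18: 2661 + 161 = 2822
call 19: 2822 + 161 = 2983
call 20: 2983 + 161 = 3144
call 21: 3144 + 161 = 3305
call 22: 3305 + 161 = 3466
call 23: 3466 + 161 = 3627
call 24: 3627 + 161 = 3788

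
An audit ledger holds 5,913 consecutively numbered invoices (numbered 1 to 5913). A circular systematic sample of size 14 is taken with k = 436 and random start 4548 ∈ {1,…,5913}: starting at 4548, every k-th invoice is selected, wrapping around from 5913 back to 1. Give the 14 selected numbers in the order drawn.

4548, 4984, 5420, 5856, 379, 815, 1251, 1687, 2123, 2559, 2995, 3431, 3867, 4303

Selection 1: 4548
Selection 2: 4548 + 436 = 4984
Selection 3: 4984 + 436 = 5420
Selection 4: 5420 + 436 = 5856
Selection 5: 5856 + 436 = 6292 → 6292 − 5913 = 379
Selection 6: 379 + 436 = 815
Selection 7: 815 + 436 = 1251
Selection 8: 1251 + 436 = 1687
Selection 9: 1687 + 436 = 2123
Selection 10: 2123 + 436 = 2559
Selection 11: 2559 + 436 = 2995
Selection 12: 2995 + 436 = 3431
Selection 13: 3431 + 436 = 3867
Selection 14: 3867 + 436 = 4303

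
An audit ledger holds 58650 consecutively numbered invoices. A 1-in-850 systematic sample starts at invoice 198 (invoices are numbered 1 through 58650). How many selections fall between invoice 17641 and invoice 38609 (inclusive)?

k = 850
First selection ≥ 17641: 198 + ⌈(17641−198)/850⌉·850 = 198 + 21×850 = 18048
Last selection ≤ 38609: 198 + ⌊(38609−198)/850⌋·850 = 198 + 45×850 = 38448
Count = 45 − 21 + 1 = 25

25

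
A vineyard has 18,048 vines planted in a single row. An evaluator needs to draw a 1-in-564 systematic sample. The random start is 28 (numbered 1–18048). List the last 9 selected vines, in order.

13000, 13564, 14128, 14692, 15256, 15820, 16384, 16948, 17512

24th selection = 28 + 23×564 = 13000
25th: 13000 + 564 = 13564
26th: 13564 + 564 = 14128
27th: 14128 + 564 = 14692
28th: 14692 + 564 = 15256
29th: 15256 + 564 = 15820
30th: 15820 + 564 = 16384
31st: 16384 + 564 = 16948
32nd: 16948 + 564 = 17512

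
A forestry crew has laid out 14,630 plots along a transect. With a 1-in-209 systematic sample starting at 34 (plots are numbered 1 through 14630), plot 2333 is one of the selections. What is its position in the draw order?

12

k = 209
position = (2333 − 34)/209 + 1 = 2299/209 + 1 = 11 + 1 = 12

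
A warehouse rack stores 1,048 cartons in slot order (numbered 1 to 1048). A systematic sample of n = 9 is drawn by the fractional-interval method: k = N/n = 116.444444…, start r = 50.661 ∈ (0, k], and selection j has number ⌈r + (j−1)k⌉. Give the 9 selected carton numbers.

j=1: r + 0k = 50.661 → ⌈·⌉ = 51
j=2: r + 1k = 167.105444… → ⌈·⌉ = 168
j=3: r + 2k = 283.549888… → ⌈·⌉ = 284
j=4: r + 3k = 399.994333… → ⌈·⌉ = 400
j=5: r + 4k = 516.438777… → ⌈·⌉ = 517
j=6: r + 5k = 632.883222… → ⌈·⌉ = 633
j=7: r + 6k = 749.327666… → ⌈·⌉ = 750
j=8: r + 7k = 865.772111… → ⌈·⌉ = 866
j=9: r + 8k = 982.216555… → ⌈·⌉ = 983

51, 168, 284, 400, 517, 633, 750, 866, 983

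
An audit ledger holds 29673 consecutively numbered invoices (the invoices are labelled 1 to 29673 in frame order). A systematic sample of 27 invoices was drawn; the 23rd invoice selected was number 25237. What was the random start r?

1059

k = 29673/27 = 1099
r = 25237 − (23−1)×1099 = 25237 − 24178 = 1059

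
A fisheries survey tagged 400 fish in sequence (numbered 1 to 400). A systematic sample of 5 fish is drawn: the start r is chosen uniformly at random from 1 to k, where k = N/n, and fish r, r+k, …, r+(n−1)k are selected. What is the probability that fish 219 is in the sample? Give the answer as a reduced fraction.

k = 400/5 = 80.
Fish 219 is selected iff r ≡ 219 (mod 80); exactly one such r in {1,…,80}.
Inclusion probability = 1/80.

1/80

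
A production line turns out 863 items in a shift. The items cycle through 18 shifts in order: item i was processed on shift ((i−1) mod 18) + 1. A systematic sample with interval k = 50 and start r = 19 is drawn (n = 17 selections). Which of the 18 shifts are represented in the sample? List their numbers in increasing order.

1, 3, 5, 7, 9, 11, 13, 15, 17

Consecutive selections differ by k = 50, so their shift numbers differ by 50 mod 18 = 14.
gcd(50, 18) = 2, so the sample visits 18/2 = 9 distinct residues mod 18.
Start 19 is shift 1; the shifts hit are 1, 3, 5, 7, 9, 11, 13, 15, 17.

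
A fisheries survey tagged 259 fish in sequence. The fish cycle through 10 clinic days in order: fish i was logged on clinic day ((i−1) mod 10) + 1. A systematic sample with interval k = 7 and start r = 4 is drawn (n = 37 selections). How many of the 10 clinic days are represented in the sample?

10

Consecutive selections differ by k = 7, so their clinic day numbers differ by 7 mod 10 = 7.
gcd(7, 10) = 1, so the sample visits 10/1 = 10 distinct residues mod 10.
Start 4 is clinic day 4; the clinic days hit are 1, 2, 3, 4, 5, 6, 7, 8, 9, 10.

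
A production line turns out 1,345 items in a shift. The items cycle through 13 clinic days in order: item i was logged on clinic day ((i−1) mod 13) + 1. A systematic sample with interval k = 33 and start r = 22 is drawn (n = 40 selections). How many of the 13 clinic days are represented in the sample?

Consecutive selections differ by k = 33, so their clinic day numbers differ by 33 mod 13 = 7.
gcd(33, 13) = 1, so the sample visits 13/1 = 13 distinct residues mod 13.
Start 22 is clinic day 9; the clinic days hit are 1, 2, 3, 4, 5, 6, 7, 8, 9, 10, 11, 12, 13.

13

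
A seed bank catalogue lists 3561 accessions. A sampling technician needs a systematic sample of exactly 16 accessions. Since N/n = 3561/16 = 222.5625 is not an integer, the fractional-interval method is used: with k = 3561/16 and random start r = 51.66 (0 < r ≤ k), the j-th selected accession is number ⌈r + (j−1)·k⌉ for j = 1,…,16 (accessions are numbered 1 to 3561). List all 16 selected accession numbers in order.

52, 275, 497, 720, 942, 1165, 1388, 1610, 1833, 2055, 2278, 2500, 2723, 2945, 3168, 3391

j=1: r + 0k = 51.66 → ⌈·⌉ = 52
j=2: r + 1k = 274.2225 → ⌈·⌉ = 275
j=3: r + 2k = 496.785 → ⌈·⌉ = 497
j=4: r + 3k = 719.3475 → ⌈·⌉ = 720
j=5: r + 4k = 941.91 → ⌈·⌉ = 942
j=6: r + 5k = 1164.4725 → ⌈·⌉ = 1165
j=7: r + 6k = 1387.035 → ⌈·⌉ = 1388
j=8: r + 7k = 1609.5975 → ⌈·⌉ = 1610
j=9: r + 8k = 1832.16 → ⌈·⌉ = 1833
j=10: r + 9k = 2054.7225 → ⌈·⌉ = 2055
j=11: r + 10k = 2277.285 → ⌈·⌉ = 2278
j=12: r + 11k = 2499.8475 → ⌈·⌉ = 2500
j=13: r + 12k = 2722.41 → ⌈·⌉ = 2723
j=14: r + 13k = 2944.9725 → ⌈·⌉ = 2945
j=15: r + 14k = 3167.535 → ⌈·⌉ = 3168
j=16: r + 15k = 3390.0975 → ⌈·⌉ = 3391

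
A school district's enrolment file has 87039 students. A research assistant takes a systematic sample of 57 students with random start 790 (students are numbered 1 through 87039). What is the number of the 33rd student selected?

49654

k = 87039/57 = 1527
33rd selection = r + (33−1)·k = 790 + 32×1527 = 790 + 48864 = 49654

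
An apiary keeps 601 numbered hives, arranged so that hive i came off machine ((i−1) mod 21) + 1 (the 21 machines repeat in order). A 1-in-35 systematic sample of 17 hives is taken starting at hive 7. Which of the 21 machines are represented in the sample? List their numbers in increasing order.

7, 14, 21

Consecutive selections differ by k = 35, so their machine numbers differ by 35 mod 21 = 14.
gcd(35, 21) = 7, so the sample visits 21/7 = 3 distinct residues mod 21.
Start 7 is machine 7; the machines hit are 7, 14, 21.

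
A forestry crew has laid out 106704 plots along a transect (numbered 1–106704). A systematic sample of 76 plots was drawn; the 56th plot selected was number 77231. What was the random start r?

11

k = 106704/76 = 1404
r = 77231 − (56−1)×1404 = 77231 − 77220 = 11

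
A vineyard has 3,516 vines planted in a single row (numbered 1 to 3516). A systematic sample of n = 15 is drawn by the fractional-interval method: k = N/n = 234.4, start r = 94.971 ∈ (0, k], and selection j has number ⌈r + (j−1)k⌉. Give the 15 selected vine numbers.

j=1: r + 0k = 94.971 → ⌈·⌉ = 95
j=2: r + 1k = 329.371 → ⌈·⌉ = 330
j=3: r + 2k = 563.771 → ⌈·⌉ = 564
j=4: r + 3k = 798.171 → ⌈·⌉ = 799
j=5: r + 4k = 1032.571 → ⌈·⌉ = 1033
j=6: r + 5k = 1266.971 → ⌈·⌉ = 1267
j=7: r + 6k = 1501.371 → ⌈·⌉ = 1502
j=8: r + 7k = 1735.771 → ⌈·⌉ = 1736
j=9: r + 8k = 1970.171 → ⌈·⌉ = 1971
j=10: r + 9k = 2204.571 → ⌈·⌉ = 2205
j=11: r + 10k = 2438.971 → ⌈·⌉ = 2439
j=12: r + 11k = 2673.371 → ⌈·⌉ = 2674
j=13: r + 12k = 2907.771 → ⌈·⌉ = 2908
j=14: r + 13k = 3142.171 → ⌈·⌉ = 3143
j=15: r + 14k = 3376.571 → ⌈·⌉ = 3377

95, 330, 564, 799, 1033, 1267, 1502, 1736, 1971, 2205, 2439, 2674, 2908, 3143, 3377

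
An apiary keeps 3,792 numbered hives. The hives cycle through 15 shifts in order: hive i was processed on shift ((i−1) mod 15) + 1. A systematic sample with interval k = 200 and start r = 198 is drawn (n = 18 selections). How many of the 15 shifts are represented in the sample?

3

Consecutive selections differ by k = 200, so their shift numbers differ by 200 mod 15 = 5.
gcd(200, 15) = 5, so the sample visits 15/5 = 3 distinct residues mod 15.
Start 198 is shift 3; the shifts hit are 3, 8, 13.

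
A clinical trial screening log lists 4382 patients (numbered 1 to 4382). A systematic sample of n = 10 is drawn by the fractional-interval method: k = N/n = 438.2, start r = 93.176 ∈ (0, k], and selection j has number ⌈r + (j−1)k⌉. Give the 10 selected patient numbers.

94, 532, 970, 1408, 1846, 2285, 2723, 3161, 3599, 4037

j=1: r + 0k = 93.176 → ⌈·⌉ = 94
j=2: r + 1k = 531.376 → ⌈·⌉ = 532
j=3: r + 2k = 969.576 → ⌈·⌉ = 970
j=4: r + 3k = 1407.776 → ⌈·⌉ = 1408
j=5: r + 4k = 1845.976 → ⌈·⌉ = 1846
j=6: r + 5k = 2284.176 → ⌈·⌉ = 2285
j=7: r + 6k = 2722.376 → ⌈·⌉ = 2723
j=8: r + 7k = 3160.576 → ⌈·⌉ = 3161
j=9: r + 8k = 3598.776 → ⌈·⌉ = 3599
j=10: r + 9k = 4036.976 → ⌈·⌉ = 4037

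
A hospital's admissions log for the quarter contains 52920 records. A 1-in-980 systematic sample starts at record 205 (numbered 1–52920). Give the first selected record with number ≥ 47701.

48225

k = 980
Steps past start: ⌈(47701 − 205)/980⌉ = ⌈47496/980⌉ = 49
Selected record: 205 + 49×980 = 48225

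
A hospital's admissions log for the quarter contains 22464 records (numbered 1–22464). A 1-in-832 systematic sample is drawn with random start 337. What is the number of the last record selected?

k = 832
27th selection = r + (27−1)·k = 337 + 26×832 = 337 + 21632 = 21969

21969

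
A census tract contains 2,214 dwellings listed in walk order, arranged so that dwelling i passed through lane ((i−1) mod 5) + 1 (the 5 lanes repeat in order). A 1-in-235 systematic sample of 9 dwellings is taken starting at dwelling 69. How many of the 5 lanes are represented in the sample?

Consecutive selections differ by k = 235, so their lane numbers differ by 235 mod 5 = 0.
gcd(235, 5) = 5, so the sample visits 5/5 = 1 distinct residues mod 5.
Start 69 is lane 4; the lanes hit are 4.

1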